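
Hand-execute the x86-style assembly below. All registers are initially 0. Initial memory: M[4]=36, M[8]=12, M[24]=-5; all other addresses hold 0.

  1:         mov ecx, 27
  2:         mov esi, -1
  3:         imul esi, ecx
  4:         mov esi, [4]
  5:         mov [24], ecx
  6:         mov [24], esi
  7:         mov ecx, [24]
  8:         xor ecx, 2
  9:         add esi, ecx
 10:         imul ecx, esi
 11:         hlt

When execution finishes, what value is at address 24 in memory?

after mov ecx, 27: ecx=27
after mov esi, -1: esi=-1
after imul esi, ecx: esi=(-1)*27=-27
after mov esi, [4]: esi=M[4]=36
mov [24], ecx → M[24]=27
mov [24], esi → M[24]=36
after mov ecx, [24]: ecx=M[24]=36
after xor ecx, 2: ecx=36^2=38
after add esi, ecx: esi=36+38=74
after imul ecx, esi: ecx=38*74=2812
halt.

36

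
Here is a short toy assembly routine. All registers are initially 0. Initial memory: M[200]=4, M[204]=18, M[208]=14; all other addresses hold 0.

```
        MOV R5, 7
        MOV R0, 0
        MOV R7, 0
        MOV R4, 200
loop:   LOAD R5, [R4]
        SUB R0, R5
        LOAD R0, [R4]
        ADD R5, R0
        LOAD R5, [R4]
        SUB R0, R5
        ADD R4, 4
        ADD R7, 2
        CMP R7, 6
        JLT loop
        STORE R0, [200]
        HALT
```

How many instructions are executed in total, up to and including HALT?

R5=7
R0=0
R7=0
R4=200
R5=M[200]=4
R0=0-4=-4
R0=M[200]=4
R5=4+4=8
R5=M[200]=4
R0=4-4=0
R4=200+4=204
R7=0+2=2
CMP R7, 6  (cmp 2,6)
JLT loop: taken
R5=M[204]=18
R0=0-18=-18
R0=M[204]=18
R5=18+18=36
R5=M[204]=18
R0=18-18=0
R4=204+4=208
R7=2+2=4
CMP R7, 6  (cmp 4,6)
JLT loop: taken
R5=M[208]=14
R0=0-14=-14
R0=M[208]=14
R5=14+14=28
R5=M[208]=14
R0=14-14=0
R4=208+4=212
R7=4+2=6
CMP R7, 6  (cmp 6,6)
JLT loop: not taken
STORE R0, [200] → M[200]=0
halt.
Total executed instructions: 36.

36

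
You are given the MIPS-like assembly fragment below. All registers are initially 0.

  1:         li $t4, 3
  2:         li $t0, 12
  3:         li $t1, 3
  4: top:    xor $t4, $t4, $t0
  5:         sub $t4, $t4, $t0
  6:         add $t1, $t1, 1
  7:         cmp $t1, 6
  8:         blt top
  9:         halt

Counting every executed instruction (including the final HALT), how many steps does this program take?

$t4=3
$t0=12
$t1=3
$t4=3^12=15
$t4=15-12=3
$t1=3+1=4
cmp $t1, 6  (cmp 4,6)
blt top: taken
$t4=3^12=15
$t4=15-12=3
$t1=4+1=5
cmp $t1, 6  (cmp 5,6)
blt top: taken
$t4=3^12=15
$t4=15-12=3
$t1=5+1=6
cmp $t1, 6  (cmp 6,6)
blt top: not taken
halt.
Total executed instructions: 19.

19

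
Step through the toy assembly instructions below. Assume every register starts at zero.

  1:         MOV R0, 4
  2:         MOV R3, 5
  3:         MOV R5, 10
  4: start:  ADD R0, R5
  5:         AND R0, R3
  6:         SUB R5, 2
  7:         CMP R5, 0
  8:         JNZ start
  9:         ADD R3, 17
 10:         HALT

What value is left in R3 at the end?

R0=4
R3=5
R5=10
R0=4+10=14
R0=14&5=4
R5=10-2=8
CMP R5, 0  (cmp 8,0)
JNZ start: taken
R0=4+8=12
R0=12&5=4
R5=8-2=6
CMP R5, 0  (cmp 6,0)
JNZ start: taken
R0=4+6=10
R0=10&5=0
R5=6-2=4
CMP R5, 0  (cmp 4,0)
JNZ start: taken
R0=0+4=4
R0=4&5=4
R5=4-2=2
CMP R5, 0  (cmp 2,0)
JNZ start: taken
R0=4+2=6
R0=6&5=4
R5=2-2=0
CMP R5, 0  (cmp 0,0)
JNZ start: not taken
R3=5+17=22
halt.

22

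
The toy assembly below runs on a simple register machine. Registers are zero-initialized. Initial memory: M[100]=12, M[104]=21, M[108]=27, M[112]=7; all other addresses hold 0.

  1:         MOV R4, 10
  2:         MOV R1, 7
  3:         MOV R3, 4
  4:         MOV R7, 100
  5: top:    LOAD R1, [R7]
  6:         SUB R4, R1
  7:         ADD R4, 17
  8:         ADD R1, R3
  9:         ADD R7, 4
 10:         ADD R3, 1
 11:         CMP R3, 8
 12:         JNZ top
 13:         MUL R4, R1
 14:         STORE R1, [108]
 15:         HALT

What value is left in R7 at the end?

116

after MOV R4, 10: R4=10
after MOV R1, 7: R1=7
after MOV R3, 4: R3=4
after MOV R7, 100: R7=100
after LOAD R1, [R7]: R1=M[100]=12
after SUB R4, R1: R4=10-12=-2
after ADD R4, 17: R4=(-2)+17=15
after ADD R1, R3: R1=12+4=16
after ADD R7, 4: R7=100+4=104
after ADD R3, 1: R3=4+1=5
CMP R3, 8  (cmp 5,8)
JNZ top: taken
after LOAD R1, [R7]: R1=M[104]=21
after SUB R4, R1: R4=15-21=-6
after ADD R4, 17: R4=(-6)+17=11
after ADD R1, R3: R1=21+5=26
after ADD R7, 4: R7=104+4=108
after ADD R3, 1: R3=5+1=6
CMP R3, 8  (cmp 6,8)
JNZ top: taken
after LOAD R1, [R7]: R1=M[108]=27
after SUB R4, R1: R4=11-27=-16
after ADD R4, 17: R4=(-16)+17=1
after ADD R1, R3: R1=27+6=33
after ADD R7, 4: R7=108+4=112
after ADD R3, 1: R3=6+1=7
CMP R3, 8  (cmp 7,8)
JNZ top: taken
after LOAD R1, [R7]: R1=M[112]=7
after SUB R4, R1: R4=1-7=-6
after ADD R4, 17: R4=(-6)+17=11
after ADD R1, R3: R1=7+7=14
after ADD R7, 4: R7=112+4=116
after ADD R3, 1: R3=7+1=8
CMP R3, 8  (cmp 8,8)
JNZ top: not taken
after MUL R4, R1: R4=11*14=154
STORE R1, [108] → M[108]=14
halt.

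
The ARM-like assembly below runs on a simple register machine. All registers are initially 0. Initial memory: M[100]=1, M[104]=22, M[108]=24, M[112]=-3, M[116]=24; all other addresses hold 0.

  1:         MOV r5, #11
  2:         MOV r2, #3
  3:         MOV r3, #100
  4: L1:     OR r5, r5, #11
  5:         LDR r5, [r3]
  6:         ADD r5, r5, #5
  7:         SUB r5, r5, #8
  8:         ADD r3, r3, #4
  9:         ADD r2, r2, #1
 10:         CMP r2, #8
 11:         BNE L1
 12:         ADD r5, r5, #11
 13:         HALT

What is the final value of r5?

32

r5=11
r2=3
r3=100
r5=11|11=11
r5=M[100]=1
r5=1+5=6
r5=6-8=-2
r3=100+4=104
r2=3+1=4
CMP r2, #8  (cmp 4,8)
BNE L1: taken
r5=(-2)|11=-1
r5=M[104]=22
r5=22+5=27
r5=27-8=19
r3=104+4=108
r2=4+1=5
CMP r2, #8  (cmp 5,8)
BNE L1: taken
r5=19|11=27
r5=M[108]=24
r5=24+5=29
r5=29-8=21
r3=108+4=112
r2=5+1=6
CMP r2, #8  (cmp 6,8)
BNE L1: taken
r5=21|11=31
r5=M[112]=-3
r5=(-3)+5=2
r5=2-8=-6
r3=112+4=116
r2=6+1=7
CMP r2, #8  (cmp 7,8)
BNE L1: taken
r5=(-6)|11=-5
r5=M[116]=24
r5=24+5=29
r5=29-8=21
r3=116+4=120
r2=7+1=8
CMP r2, #8  (cmp 8,8)
BNE L1: not taken
r5=21+11=32
halt.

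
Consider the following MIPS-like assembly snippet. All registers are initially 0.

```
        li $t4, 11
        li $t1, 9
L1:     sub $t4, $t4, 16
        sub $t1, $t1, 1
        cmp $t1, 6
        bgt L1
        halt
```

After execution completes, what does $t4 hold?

after li $t4, 11: $t4=11
after li $t1, 9: $t1=9
after sub $t4, $t4, 16: $t4=11-16=-5
after sub $t1, $t1, 1: $t1=9-1=8
cmp $t1, 6  (cmp 8,6)
bgt L1: taken
after sub $t4, $t4, 16: $t4=(-5)-16=-21
after sub $t1, $t1, 1: $t1=8-1=7
cmp $t1, 6  (cmp 7,6)
bgt L1: taken
after sub $t4, $t4, 16: $t4=(-21)-16=-37
after sub $t1, $t1, 1: $t1=7-1=6
cmp $t1, 6  (cmp 6,6)
bgt L1: not taken
halt.

-37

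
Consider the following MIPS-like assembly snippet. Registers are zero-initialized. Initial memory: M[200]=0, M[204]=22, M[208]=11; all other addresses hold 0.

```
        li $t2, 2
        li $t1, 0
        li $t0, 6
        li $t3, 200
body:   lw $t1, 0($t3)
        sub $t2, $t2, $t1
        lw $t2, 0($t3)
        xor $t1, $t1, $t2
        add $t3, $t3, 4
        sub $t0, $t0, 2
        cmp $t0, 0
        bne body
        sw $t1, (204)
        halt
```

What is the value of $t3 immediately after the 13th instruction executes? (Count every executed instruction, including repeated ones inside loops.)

204

after li $t2, 2: $t2=2
after li $t1, 0: $t1=0
after li $t0, 6: $t0=6
after li $t3, 200: $t3=200
after lw $t1, 0($t3): $t1=M[200]=0
after sub $t2, $t2, $t1: $t2=2-0=2
after lw $t2, 0($t3): $t2=M[200]=0
after xor $t1, $t1, $t2: $t1=0^0=0
after add $t3, $t3, 4: $t3=200+4=204
after sub $t0, $t0, 2: $t0=6-2=4
cmp $t0, 0  (cmp 4,0)
bne body: taken
after lw $t1, 0($t3): $t1=M[204]=22
After step 13: $t3 = 204.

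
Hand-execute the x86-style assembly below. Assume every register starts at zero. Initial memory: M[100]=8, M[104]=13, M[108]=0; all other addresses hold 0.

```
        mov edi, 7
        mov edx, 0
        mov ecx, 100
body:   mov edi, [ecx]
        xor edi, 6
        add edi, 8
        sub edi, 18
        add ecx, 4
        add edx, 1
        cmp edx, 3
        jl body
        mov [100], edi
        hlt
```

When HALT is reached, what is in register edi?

-4

mov edi, 7 → edi=7
mov edx, 0 → edx=0
mov ecx, 100 → ecx=100
mov edi, [ecx] → edi=M[100]=8
xor edi, 6 → edi=8^6=14
add edi, 8 → edi=14+8=22
sub edi, 18 → edi=22-18=4
add ecx, 4 → ecx=100+4=104
add edx, 1 → edx=0+1=1
cmp edx, 3  (cmp 1,3)
jl body: taken
mov edi, [ecx] → edi=M[104]=13
xor edi, 6 → edi=13^6=11
add edi, 8 → edi=11+8=19
sub edi, 18 → edi=19-18=1
add ecx, 4 → ecx=104+4=108
add edx, 1 → edx=1+1=2
cmp edx, 3  (cmp 2,3)
jl body: taken
mov edi, [ecx] → edi=M[108]=0
xor edi, 6 → edi=0^6=6
add edi, 8 → edi=6+8=14
sub edi, 18 → edi=14-18=-4
add ecx, 4 → ecx=108+4=112
add edx, 1 → edx=2+1=3
cmp edx, 3  (cmp 3,3)
jl body: not taken
mov [100], edi → M[100]=-4
halt.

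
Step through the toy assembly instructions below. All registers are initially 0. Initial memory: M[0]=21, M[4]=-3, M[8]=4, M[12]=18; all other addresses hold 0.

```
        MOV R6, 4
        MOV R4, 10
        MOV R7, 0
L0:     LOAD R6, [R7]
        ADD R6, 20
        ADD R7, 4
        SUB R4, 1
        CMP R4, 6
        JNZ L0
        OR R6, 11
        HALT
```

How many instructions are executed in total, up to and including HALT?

MOV R6, 4 → R6=4
MOV R4, 10 → R4=10
MOV R7, 0 → R7=0
LOAD R6, [R7] → R6=M[0]=21
ADD R6, 20 → R6=21+20=41
ADD R7, 4 → R7=0+4=4
SUB R4, 1 → R4=10-1=9
CMP R4, 6  (cmp 9,6)
JNZ L0: taken
LOAD R6, [R7] → R6=M[4]=-3
ADD R6, 20 → R6=(-3)+20=17
ADD R7, 4 → R7=4+4=8
SUB R4, 1 → R4=9-1=8
CMP R4, 6  (cmp 8,6)
JNZ L0: taken
LOAD R6, [R7] → R6=M[8]=4
ADD R6, 20 → R6=4+20=24
ADD R7, 4 → R7=8+4=12
SUB R4, 1 → R4=8-1=7
CMP R4, 6  (cmp 7,6)
JNZ L0: taken
LOAD R6, [R7] → R6=M[12]=18
ADD R6, 20 → R6=18+20=38
ADD R7, 4 → R7=12+4=16
SUB R4, 1 → R4=7-1=6
CMP R4, 6  (cmp 6,6)
JNZ L0: not taken
OR R6, 11 → R6=38|11=47
halt.
Total executed instructions: 29.

29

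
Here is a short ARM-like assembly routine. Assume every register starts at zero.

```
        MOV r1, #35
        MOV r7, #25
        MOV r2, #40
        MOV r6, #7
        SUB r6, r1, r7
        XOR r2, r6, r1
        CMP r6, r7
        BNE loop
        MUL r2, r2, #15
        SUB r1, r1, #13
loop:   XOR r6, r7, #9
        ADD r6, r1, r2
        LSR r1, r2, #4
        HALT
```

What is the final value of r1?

MOV r1, #35 → r1=35
MOV r7, #25 → r7=25
MOV r2, #40 → r2=40
MOV r6, #7 → r6=7
SUB r6, r1, r7 → r6=35-25=10
XOR r2, r6, r1 → r2=10^35=41
CMP r6, r7  (cmp 10,25)
BNE loop: taken
XOR r6, r7, #9 → r6=25^9=16
ADD r6, r1, r2 → r6=35+41=76
LSR r1, r2, #4 → r1=41>>4=2
halt.

2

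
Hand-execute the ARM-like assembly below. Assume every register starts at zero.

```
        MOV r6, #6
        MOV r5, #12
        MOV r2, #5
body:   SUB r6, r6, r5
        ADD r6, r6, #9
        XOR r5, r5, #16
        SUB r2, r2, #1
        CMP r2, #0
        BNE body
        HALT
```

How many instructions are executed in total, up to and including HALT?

after MOV r6, #6: r6=6
after MOV r5, #12: r5=12
after MOV r2, #5: r2=5
after SUB r6, r6, r5: r6=6-12=-6
after ADD r6, r6, #9: r6=(-6)+9=3
after XOR r5, r5, #16: r5=12^16=28
after SUB r2, r2, #1: r2=5-1=4
CMP r2, #0  (cmp 4,0)
BNE body: taken
after SUB r6, r6, r5: r6=3-28=-25
after ADD r6, r6, #9: r6=(-25)+9=-16
after XOR r5, r5, #16: r5=28^16=12
after SUB r2, r2, #1: r2=4-1=3
CMP r2, #0  (cmp 3,0)
BNE body: taken
after SUB r6, r6, r5: r6=(-16)-12=-28
after ADD r6, r6, #9: r6=(-28)+9=-19
after XOR r5, r5, #16: r5=12^16=28
after SUB r2, r2, #1: r2=3-1=2
CMP r2, #0  (cmp 2,0)
BNE body: taken
after SUB r6, r6, r5: r6=(-19)-28=-47
after ADD r6, r6, #9: r6=(-47)+9=-38
after XOR r5, r5, #16: r5=28^16=12
after SUB r2, r2, #1: r2=2-1=1
CMP r2, #0  (cmp 1,0)
BNE body: taken
after SUB r6, r6, r5: r6=(-38)-12=-50
after ADD r6, r6, #9: r6=(-50)+9=-41
after XOR r5, r5, #16: r5=12^16=28
after SUB r2, r2, #1: r2=1-1=0
CMP r2, #0  (cmp 0,0)
BNE body: not taken
halt.
Total executed instructions: 34.

34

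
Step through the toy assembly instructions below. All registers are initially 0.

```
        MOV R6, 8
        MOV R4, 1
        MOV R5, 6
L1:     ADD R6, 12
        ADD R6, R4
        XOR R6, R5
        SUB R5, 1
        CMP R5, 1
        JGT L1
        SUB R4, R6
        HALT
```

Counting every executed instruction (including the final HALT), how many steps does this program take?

35

R6=8
R4=1
R5=6
R6=8+12=20
R6=20+1=21
R6=21^6=19
R5=6-1=5
CMP R5, 1  (cmp 5,1)
JGT L1: taken
R6=19+12=31
R6=31+1=32
R6=32^5=37
R5=5-1=4
CMP R5, 1  (cmp 4,1)
JGT L1: taken
R6=37+12=49
R6=49+1=50
R6=50^4=54
R5=4-1=3
CMP R5, 1  (cmp 3,1)
JGT L1: taken
R6=54+12=66
R6=66+1=67
R6=67^3=64
R5=3-1=2
CMP R5, 1  (cmp 2,1)
JGT L1: taken
R6=64+12=76
R6=76+1=77
R6=77^2=79
R5=2-1=1
CMP R5, 1  (cmp 1,1)
JGT L1: not taken
R4=1-79=-78
halt.
Total executed instructions: 35.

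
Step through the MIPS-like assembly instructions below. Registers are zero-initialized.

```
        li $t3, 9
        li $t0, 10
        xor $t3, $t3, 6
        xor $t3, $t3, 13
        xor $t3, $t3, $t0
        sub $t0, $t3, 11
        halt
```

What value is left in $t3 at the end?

8

$t3=9
$t0=10
$t3=9^6=15
$t3=15^13=2
$t3=2^10=8
$t0=8-11=-3
halt.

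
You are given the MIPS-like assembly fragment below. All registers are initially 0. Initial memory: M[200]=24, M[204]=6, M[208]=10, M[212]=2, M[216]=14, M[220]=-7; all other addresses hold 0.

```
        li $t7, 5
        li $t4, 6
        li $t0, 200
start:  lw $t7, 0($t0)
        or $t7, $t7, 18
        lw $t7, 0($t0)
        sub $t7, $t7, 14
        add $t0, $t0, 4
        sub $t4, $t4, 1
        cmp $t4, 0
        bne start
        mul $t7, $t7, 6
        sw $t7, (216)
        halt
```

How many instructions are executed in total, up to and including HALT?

li $t7, 5 → $t7=5
li $t4, 6 → $t4=6
li $t0, 200 → $t0=200
lw $t7, 0($t0) → $t7=M[200]=24
or $t7, $t7, 18 → $t7=24|18=26
lw $t7, 0($t0) → $t7=M[200]=24
sub $t7, $t7, 14 → $t7=24-14=10
add $t0, $t0, 4 → $t0=200+4=204
sub $t4, $t4, 1 → $t4=6-1=5
cmp $t4, 0  (cmp 5,0)
bne start: taken
lw $t7, 0($t0) → $t7=M[204]=6
or $t7, $t7, 18 → $t7=6|18=22
lw $t7, 0($t0) → $t7=M[204]=6
sub $t7, $t7, 14 → $t7=6-14=-8
add $t0, $t0, 4 → $t0=204+4=208
sub $t4, $t4, 1 → $t4=5-1=4
cmp $t4, 0  (cmp 4,0)
bne start: taken
lw $t7, 0($t0) → $t7=M[208]=10
or $t7, $t7, 18 → $t7=10|18=26
lw $t7, 0($t0) → $t7=M[208]=10
sub $t7, $t7, 14 → $t7=10-14=-4
add $t0, $t0, 4 → $t0=208+4=212
sub $t4, $t4, 1 → $t4=4-1=3
cmp $t4, 0  (cmp 3,0)
bne start: taken
lw $t7, 0($t0) → $t7=M[212]=2
or $t7, $t7, 18 → $t7=2|18=18
lw $t7, 0($t0) → $t7=M[212]=2
sub $t7, $t7, 14 → $t7=2-14=-12
add $t0, $t0, 4 → $t0=212+4=216
sub $t4, $t4, 1 → $t4=3-1=2
cmp $t4, 0  (cmp 2,0)
bne start: taken
lw $t7, 0($t0) → $t7=M[216]=14
or $t7, $t7, 18 → $t7=14|18=30
lw $t7, 0($t0) → $t7=M[216]=14
sub $t7, $t7, 14 → $t7=14-14=0
add $t0, $t0, 4 → $t0=216+4=220
sub $t4, $t4, 1 → $t4=2-1=1
cmp $t4, 0  (cmp 1,0)
bne start: taken
lw $t7, 0($t0) → $t7=M[220]=-7
or $t7, $t7, 18 → $t7=(-7)|18=-5
lw $t7, 0($t0) → $t7=M[220]=-7
sub $t7, $t7, 14 → $t7=(-7)-14=-21
add $t0, $t0, 4 → $t0=220+4=224
sub $t4, $t4, 1 → $t4=1-1=0
cmp $t4, 0  (cmp 0,0)
bne start: not taken
mul $t7, $t7, 6 → $t7=(-21)*6=-126
sw $t7, (216) → M[216]=-126
halt.
Total executed instructions: 54.

54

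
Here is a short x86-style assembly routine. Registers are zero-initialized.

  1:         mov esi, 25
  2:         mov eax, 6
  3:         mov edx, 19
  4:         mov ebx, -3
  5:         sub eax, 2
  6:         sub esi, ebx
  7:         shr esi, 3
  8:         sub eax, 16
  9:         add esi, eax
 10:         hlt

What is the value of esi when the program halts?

-9

mov esi, 25 → esi=25
mov eax, 6 → eax=6
mov edx, 19 → edx=19
mov ebx, -3 → ebx=-3
sub eax, 2 → eax=6-2=4
sub esi, ebx → esi=25-(-3)=28
shr esi, 3 → esi=28>>3=3
sub eax, 16 → eax=4-16=-12
add esi, eax → esi=3+(-12)=-9
halt.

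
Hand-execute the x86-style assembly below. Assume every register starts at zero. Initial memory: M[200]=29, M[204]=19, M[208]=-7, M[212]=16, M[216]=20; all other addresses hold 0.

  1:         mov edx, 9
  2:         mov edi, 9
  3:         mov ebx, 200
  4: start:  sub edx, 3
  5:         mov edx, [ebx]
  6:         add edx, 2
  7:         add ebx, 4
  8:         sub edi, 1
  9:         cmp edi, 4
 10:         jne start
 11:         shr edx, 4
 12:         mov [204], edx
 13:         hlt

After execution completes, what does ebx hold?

220

edx=9
edi=9
ebx=200
edx=9-3=6
edx=M[200]=29
edx=29+2=31
ebx=200+4=204
edi=9-1=8
cmp edi, 4  (cmp 8,4)
jne start: taken
edx=31-3=28
edx=M[204]=19
edx=19+2=21
ebx=204+4=208
edi=8-1=7
cmp edi, 4  (cmp 7,4)
jne start: taken
edx=21-3=18
edx=M[208]=-7
edx=(-7)+2=-5
ebx=208+4=212
edi=7-1=6
cmp edi, 4  (cmp 6,4)
jne start: taken
edx=(-5)-3=-8
edx=M[212]=16
edx=16+2=18
ebx=212+4=216
edi=6-1=5
cmp edi, 4  (cmp 5,4)
jne start: taken
edx=18-3=15
edx=M[216]=20
edx=20+2=22
ebx=216+4=220
edi=5-1=4
cmp edi, 4  (cmp 4,4)
jne start: not taken
edx=22>>4=1
mov [204], edx → M[204]=1
halt.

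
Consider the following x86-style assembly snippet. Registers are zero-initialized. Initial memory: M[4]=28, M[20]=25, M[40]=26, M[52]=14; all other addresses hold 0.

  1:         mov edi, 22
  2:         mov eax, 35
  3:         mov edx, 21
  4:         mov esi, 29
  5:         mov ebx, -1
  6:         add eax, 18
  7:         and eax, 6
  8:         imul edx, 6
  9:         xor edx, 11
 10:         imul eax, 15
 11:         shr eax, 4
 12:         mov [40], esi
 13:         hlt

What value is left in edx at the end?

117

after mov edi, 22: edi=22
after mov eax, 35: eax=35
after mov edx, 21: edx=21
after mov esi, 29: esi=29
after mov ebx, -1: ebx=-1
after add eax, 18: eax=35+18=53
after and eax, 6: eax=53&6=4
after imul edx, 6: edx=21*6=126
after xor edx, 11: edx=126^11=117
after imul eax, 15: eax=4*15=60
after shr eax, 4: eax=60>>4=3
mov [40], esi → M[40]=29
halt.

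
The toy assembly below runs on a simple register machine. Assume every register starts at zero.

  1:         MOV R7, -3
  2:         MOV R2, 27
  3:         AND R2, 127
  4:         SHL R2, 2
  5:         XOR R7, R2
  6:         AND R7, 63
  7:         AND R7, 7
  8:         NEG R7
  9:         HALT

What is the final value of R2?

108

after MOV R7, -3: R7=-3
after MOV R2, 27: R2=27
after AND R2, 127: R2=27&127=27
after SHL R2, 2: R2=27<<2=108
after XOR R7, R2: R7=(-3)^108=-111
after AND R7, 63: R7=(-111)&63=17
after AND R7, 7: R7=17&7=1
after NEG R7: R7=-(1)=-1
halt.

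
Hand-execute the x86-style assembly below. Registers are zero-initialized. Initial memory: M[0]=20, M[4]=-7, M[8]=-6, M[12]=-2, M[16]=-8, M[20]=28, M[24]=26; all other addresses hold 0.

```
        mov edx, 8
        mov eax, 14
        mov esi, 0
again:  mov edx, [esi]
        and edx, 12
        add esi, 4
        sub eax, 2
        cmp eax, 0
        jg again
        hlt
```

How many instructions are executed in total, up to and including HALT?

edx=8
eax=14
esi=0
edx=M[0]=20
edx=20&12=4
esi=0+4=4
eax=14-2=12
cmp eax, 0  (cmp 12,0)
jg again: taken
edx=M[4]=-7
edx=(-7)&12=8
esi=4+4=8
eax=12-2=10
cmp eax, 0  (cmp 10,0)
jg again: taken
edx=M[8]=-6
edx=(-6)&12=8
esi=8+4=12
eax=10-2=8
cmp eax, 0  (cmp 8,0)
jg again: taken
edx=M[12]=-2
edx=(-2)&12=12
esi=12+4=16
eax=8-2=6
cmp eax, 0  (cmp 6,0)
jg again: taken
edx=M[16]=-8
edx=(-8)&12=8
esi=16+4=20
eax=6-2=4
cmp eax, 0  (cmp 4,0)
jg again: taken
edx=M[20]=28
edx=28&12=12
esi=20+4=24
eax=4-2=2
cmp eax, 0  (cmp 2,0)
jg again: taken
edx=M[24]=26
edx=26&12=8
esi=24+4=28
eax=2-2=0
cmp eax, 0  (cmp 0,0)
jg again: not taken
halt.
Total executed instructions: 46.

46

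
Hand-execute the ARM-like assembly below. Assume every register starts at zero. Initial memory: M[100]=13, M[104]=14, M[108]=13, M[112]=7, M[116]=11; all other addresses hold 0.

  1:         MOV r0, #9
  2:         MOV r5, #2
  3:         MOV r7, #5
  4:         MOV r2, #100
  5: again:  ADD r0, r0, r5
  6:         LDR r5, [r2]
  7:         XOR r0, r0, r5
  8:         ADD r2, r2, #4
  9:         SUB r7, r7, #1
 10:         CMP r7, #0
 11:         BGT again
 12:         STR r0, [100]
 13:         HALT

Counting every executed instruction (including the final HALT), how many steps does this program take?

r0=9
r5=2
r7=5
r2=100
r0=9+2=11
r5=M[100]=13
r0=11^13=6
r2=100+4=104
r7=5-1=4
CMP r7, #0  (cmp 4,0)
BGT again: taken
r0=6+13=19
r5=M[104]=14
r0=19^14=29
r2=104+4=108
r7=4-1=3
CMP r7, #0  (cmp 3,0)
BGT again: taken
r0=29+14=43
r5=M[108]=13
r0=43^13=38
r2=108+4=112
r7=3-1=2
CMP r7, #0  (cmp 2,0)
BGT again: taken
r0=38+13=51
r5=M[112]=7
r0=51^7=52
r2=112+4=116
r7=2-1=1
CMP r7, #0  (cmp 1,0)
BGT again: taken
r0=52+7=59
r5=M[116]=11
r0=59^11=48
r2=116+4=120
r7=1-1=0
CMP r7, #0  (cmp 0,0)
BGT again: not taken
STR r0, [100] → M[100]=48
halt.
Total executed instructions: 41.

41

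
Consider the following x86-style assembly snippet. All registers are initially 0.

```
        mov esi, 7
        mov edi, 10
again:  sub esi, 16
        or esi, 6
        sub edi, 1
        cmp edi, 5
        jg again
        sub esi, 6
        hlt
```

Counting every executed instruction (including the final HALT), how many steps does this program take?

after mov esi, 7: esi=7
after mov edi, 10: edi=10
after sub esi, 16: esi=7-16=-9
after or esi, 6: esi=(-9)|6=-9
after sub edi, 1: edi=10-1=9
cmp edi, 5  (cmp 9,5)
jg again: taken
after sub esi, 16: esi=(-9)-16=-25
after or esi, 6: esi=(-25)|6=-25
after sub edi, 1: edi=9-1=8
cmp edi, 5  (cmp 8,5)
jg again: taken
after sub esi, 16: esi=(-25)-16=-41
after or esi, 6: esi=(-41)|6=-41
after sub edi, 1: edi=8-1=7
cmp edi, 5  (cmp 7,5)
jg again: taken
after sub esi, 16: esi=(-41)-16=-57
after or esi, 6: esi=(-57)|6=-57
after sub edi, 1: edi=7-1=6
cmp edi, 5  (cmp 6,5)
jg again: taken
after sub esi, 16: esi=(-57)-16=-73
after or esi, 6: esi=(-73)|6=-73
after sub edi, 1: edi=6-1=5
cmp edi, 5  (cmp 5,5)
jg again: not taken
after sub esi, 6: esi=(-73)-6=-79
halt.
Total executed instructions: 29.

29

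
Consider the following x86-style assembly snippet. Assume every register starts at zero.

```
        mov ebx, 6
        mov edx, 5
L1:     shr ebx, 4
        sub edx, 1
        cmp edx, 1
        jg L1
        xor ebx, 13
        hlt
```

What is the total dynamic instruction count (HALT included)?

after mov ebx, 6: ebx=6
after mov edx, 5: edx=5
after shr ebx, 4: ebx=6>>4=0
after sub edx, 1: edx=5-1=4
cmp edx, 1  (cmp 4,1)
jg L1: taken
after shr ebx, 4: ebx=0>>4=0
after sub edx, 1: edx=4-1=3
cmp edx, 1  (cmp 3,1)
jg L1: taken
after shr ebx, 4: ebx=0>>4=0
after sub edx, 1: edx=3-1=2
cmp edx, 1  (cmp 2,1)
jg L1: taken
after shr ebx, 4: ebx=0>>4=0
after sub edx, 1: edx=2-1=1
cmp edx, 1  (cmp 1,1)
jg L1: not taken
after xor ebx, 13: ebx=0^13=13
halt.
Total executed instructions: 20.

20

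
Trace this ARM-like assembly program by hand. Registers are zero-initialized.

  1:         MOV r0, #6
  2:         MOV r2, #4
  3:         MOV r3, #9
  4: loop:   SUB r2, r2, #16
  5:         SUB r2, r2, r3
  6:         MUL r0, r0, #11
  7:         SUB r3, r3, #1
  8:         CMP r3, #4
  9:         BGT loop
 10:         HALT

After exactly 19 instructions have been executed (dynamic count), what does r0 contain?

after MOV r0, #6: r0=6
after MOV r2, #4: r2=4
after MOV r3, #9: r3=9
after SUB r2, r2, #16: r2=4-16=-12
after SUB r2, r2, r3: r2=(-12)-9=-21
after MUL r0, r0, #11: r0=6*11=66
after SUB r3, r3, #1: r3=9-1=8
CMP r3, #4  (cmp 8,4)
BGT loop: taken
after SUB r2, r2, #16: r2=(-21)-16=-37
after SUB r2, r2, r3: r2=(-37)-8=-45
after MUL r0, r0, #11: r0=66*11=726
after SUB r3, r3, #1: r3=8-1=7
CMP r3, #4  (cmp 7,4)
BGT loop: taken
after SUB r2, r2, #16: r2=(-45)-16=-61
after SUB r2, r2, r3: r2=(-61)-7=-68
after MUL r0, r0, #11: r0=726*11=7986
after SUB r3, r3, #1: r3=7-1=6
After step 19: r0 = 7986.

7986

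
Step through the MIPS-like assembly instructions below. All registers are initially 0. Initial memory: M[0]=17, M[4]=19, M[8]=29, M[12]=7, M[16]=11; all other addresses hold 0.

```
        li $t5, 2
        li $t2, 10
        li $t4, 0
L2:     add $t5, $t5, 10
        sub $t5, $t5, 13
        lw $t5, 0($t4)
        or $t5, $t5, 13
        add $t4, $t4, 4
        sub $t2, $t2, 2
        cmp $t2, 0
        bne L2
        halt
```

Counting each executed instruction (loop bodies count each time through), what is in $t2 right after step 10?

8

$t5=2
$t2=10
$t4=0
$t5=2+10=12
$t5=12-13=-1
$t5=M[0]=17
$t5=17|13=29
$t4=0+4=4
$t2=10-2=8
cmp $t2, 0  (cmp 8,0)
After step 10: $t2 = 8.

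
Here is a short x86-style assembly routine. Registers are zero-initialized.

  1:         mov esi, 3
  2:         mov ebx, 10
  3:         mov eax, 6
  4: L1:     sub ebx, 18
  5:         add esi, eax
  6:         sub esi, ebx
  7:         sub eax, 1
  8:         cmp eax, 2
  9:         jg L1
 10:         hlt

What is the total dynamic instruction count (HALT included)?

esi=3
ebx=10
eax=6
ebx=10-18=-8
esi=3+6=9
esi=9-(-8)=17
eax=6-1=5
cmp eax, 2  (cmp 5,2)
jg L1: taken
ebx=(-8)-18=-26
esi=17+5=22
esi=22-(-26)=48
eax=5-1=4
cmp eax, 2  (cmp 4,2)
jg L1: taken
ebx=(-26)-18=-44
esi=48+4=52
esi=52-(-44)=96
eax=4-1=3
cmp eax, 2  (cmp 3,2)
jg L1: taken
ebx=(-44)-18=-62
esi=96+3=99
esi=99-(-62)=161
eax=3-1=2
cmp eax, 2  (cmp 2,2)
jg L1: not taken
halt.
Total executed instructions: 28.

28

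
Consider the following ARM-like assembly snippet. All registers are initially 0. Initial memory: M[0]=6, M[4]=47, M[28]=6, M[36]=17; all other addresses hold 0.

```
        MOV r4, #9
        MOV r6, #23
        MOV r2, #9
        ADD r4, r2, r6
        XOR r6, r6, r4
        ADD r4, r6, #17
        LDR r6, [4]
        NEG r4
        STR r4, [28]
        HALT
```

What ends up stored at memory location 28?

after MOV r4, #9: r4=9
after MOV r6, #23: r6=23
after MOV r2, #9: r2=9
after ADD r4, r2, r6: r4=9+23=32
after XOR r6, r6, r4: r6=23^32=55
after ADD r4, r6, #17: r4=55+17=72
after LDR r6, [4]: r6=M[4]=47
after NEG r4: r4=-(72)=-72
STR r4, [28] → M[28]=-72
halt.

-72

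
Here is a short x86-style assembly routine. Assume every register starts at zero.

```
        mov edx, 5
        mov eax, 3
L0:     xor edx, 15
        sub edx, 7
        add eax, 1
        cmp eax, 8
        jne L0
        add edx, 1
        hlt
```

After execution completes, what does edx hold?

4

mov edx, 5 → edx=5
mov eax, 3 → eax=3
xor edx, 15 → edx=5^15=10
sub edx, 7 → edx=10-7=3
add eax, 1 → eax=3+1=4
cmp eax, 8  (cmp 4,8)
jne L0: taken
xor edx, 15 → edx=3^15=12
sub edx, 7 → edx=12-7=5
add eax, 1 → eax=4+1=5
cmp eax, 8  (cmp 5,8)
jne L0: taken
xor edx, 15 → edx=5^15=10
sub edx, 7 → edx=10-7=3
add eax, 1 → eax=5+1=6
cmp eax, 8  (cmp 6,8)
jne L0: taken
xor edx, 15 → edx=3^15=12
sub edx, 7 → edx=12-7=5
add eax, 1 → eax=6+1=7
cmp eax, 8  (cmp 7,8)
jne L0: taken
xor edx, 15 → edx=5^15=10
sub edx, 7 → edx=10-7=3
add eax, 1 → eax=7+1=8
cmp eax, 8  (cmp 8,8)
jne L0: not taken
add edx, 1 → edx=3+1=4
halt.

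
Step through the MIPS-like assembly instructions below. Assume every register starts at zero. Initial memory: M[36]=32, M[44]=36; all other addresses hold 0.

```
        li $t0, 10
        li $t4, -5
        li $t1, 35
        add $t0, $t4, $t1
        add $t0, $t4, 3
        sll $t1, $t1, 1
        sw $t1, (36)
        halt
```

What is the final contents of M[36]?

$t0=10
$t4=-5
$t1=35
$t0=(-5)+35=30
$t0=(-5)+3=-2
$t1=35<<1=70
sw $t1, (36) → M[36]=70
halt.

70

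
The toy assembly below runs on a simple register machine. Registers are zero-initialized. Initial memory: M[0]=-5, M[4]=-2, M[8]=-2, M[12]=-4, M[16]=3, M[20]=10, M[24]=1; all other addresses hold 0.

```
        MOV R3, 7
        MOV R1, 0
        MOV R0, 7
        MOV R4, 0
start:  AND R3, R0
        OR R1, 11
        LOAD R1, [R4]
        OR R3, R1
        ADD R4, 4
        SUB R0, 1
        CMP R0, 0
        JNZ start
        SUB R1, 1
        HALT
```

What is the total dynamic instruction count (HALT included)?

62

R3=7
R1=0
R0=7
R4=0
R3=7&7=7
R1=0|11=11
R1=M[0]=-5
R3=7|(-5)=-1
R4=0+4=4
R0=7-1=6
CMP R0, 0  (cmp 6,0)
JNZ start: taken
R3=(-1)&6=6
R1=(-5)|11=-5
R1=M[4]=-2
R3=6|(-2)=-2
R4=4+4=8
R0=6-1=5
CMP R0, 0  (cmp 5,0)
JNZ start: taken
R3=(-2)&5=4
R1=(-2)|11=-1
R1=M[8]=-2
R3=4|(-2)=-2
R4=8+4=12
R0=5-1=4
CMP R0, 0  (cmp 4,0)
JNZ start: taken
R3=(-2)&4=4
R1=(-2)|11=-1
R1=M[12]=-4
R3=4|(-4)=-4
R4=12+4=16
R0=4-1=3
CMP R0, 0  (cmp 3,0)
JNZ start: taken
R3=(-4)&3=0
R1=(-4)|11=-1
R1=M[16]=3
R3=0|3=3
R4=16+4=20
R0=3-1=2
CMP R0, 0  (cmp 2,0)
JNZ start: taken
R3=3&2=2
R1=3|11=11
R1=M[20]=10
R3=2|10=10
R4=20+4=24
R0=2-1=1
CMP R0, 0  (cmp 1,0)
JNZ start: taken
R3=10&1=0
R1=10|11=11
R1=M[24]=1
R3=0|1=1
R4=24+4=28
R0=1-1=0
CMP R0, 0  (cmp 0,0)
JNZ start: not taken
R1=1-1=0
halt.
Total executed instructions: 62.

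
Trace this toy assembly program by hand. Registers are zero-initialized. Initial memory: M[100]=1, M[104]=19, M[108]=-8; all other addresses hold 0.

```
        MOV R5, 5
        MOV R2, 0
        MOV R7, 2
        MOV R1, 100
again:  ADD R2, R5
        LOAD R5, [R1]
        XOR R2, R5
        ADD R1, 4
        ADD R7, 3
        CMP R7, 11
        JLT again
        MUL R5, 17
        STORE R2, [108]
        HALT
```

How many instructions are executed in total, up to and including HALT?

R5=5
R2=0
R7=2
R1=100
R2=0+5=5
R5=M[100]=1
R2=5^1=4
R1=100+4=104
R7=2+3=5
CMP R7, 11  (cmp 5,11)
JLT again: taken
R2=4+1=5
R5=M[104]=19
R2=5^19=22
R1=104+4=108
R7=5+3=8
CMP R7, 11  (cmp 8,11)
JLT again: taken
R2=22+19=41
R5=M[108]=-8
R2=41^(-8)=-47
R1=108+4=112
R7=8+3=11
CMP R7, 11  (cmp 11,11)
JLT again: not taken
R5=(-8)*17=-136
STORE R2, [108] → M[108]=-47
halt.
Total executed instructions: 28.

28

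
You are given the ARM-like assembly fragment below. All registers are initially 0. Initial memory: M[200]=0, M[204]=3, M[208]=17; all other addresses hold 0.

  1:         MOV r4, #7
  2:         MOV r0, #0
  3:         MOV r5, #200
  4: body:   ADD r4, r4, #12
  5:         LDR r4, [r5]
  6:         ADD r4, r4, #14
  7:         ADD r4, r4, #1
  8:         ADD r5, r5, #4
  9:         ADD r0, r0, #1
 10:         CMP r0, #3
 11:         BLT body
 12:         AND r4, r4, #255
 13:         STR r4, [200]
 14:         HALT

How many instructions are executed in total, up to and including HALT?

r4=7
r0=0
r5=200
r4=7+12=19
r4=M[200]=0
r4=0+14=14
r4=14+1=15
r5=200+4=204
r0=0+1=1
CMP r0, #3  (cmp 1,3)
BLT body: taken
r4=15+12=27
r4=M[204]=3
r4=3+14=17
r4=17+1=18
r5=204+4=208
r0=1+1=2
CMP r0, #3  (cmp 2,3)
BLT body: taken
r4=18+12=30
r4=M[208]=17
r4=17+14=31
r4=31+1=32
r5=208+4=212
r0=2+1=3
CMP r0, #3  (cmp 3,3)
BLT body: not taken
r4=32&255=32
STR r4, [200] → M[200]=32
halt.
Total executed instructions: 30.

30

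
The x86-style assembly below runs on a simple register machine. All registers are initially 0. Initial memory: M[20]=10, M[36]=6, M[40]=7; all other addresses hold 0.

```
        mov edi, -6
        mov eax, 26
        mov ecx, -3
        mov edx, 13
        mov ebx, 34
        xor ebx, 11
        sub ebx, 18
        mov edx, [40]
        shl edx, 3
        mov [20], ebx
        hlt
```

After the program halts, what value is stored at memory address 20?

23

edi=-6
eax=26
ecx=-3
edx=13
ebx=34
ebx=34^11=41
ebx=41-18=23
edx=M[40]=7
edx=7<<3=56
mov [20], ebx → M[20]=23
halt.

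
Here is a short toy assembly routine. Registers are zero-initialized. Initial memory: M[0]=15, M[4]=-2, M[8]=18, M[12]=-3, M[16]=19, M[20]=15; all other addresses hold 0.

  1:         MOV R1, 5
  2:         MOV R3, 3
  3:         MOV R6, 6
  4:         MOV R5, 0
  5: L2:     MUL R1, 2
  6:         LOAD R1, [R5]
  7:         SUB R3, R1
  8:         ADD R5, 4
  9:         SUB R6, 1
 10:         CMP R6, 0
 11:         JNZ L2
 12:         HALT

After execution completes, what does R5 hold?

MOV R1, 5 → R1=5
MOV R3, 3 → R3=3
MOV R6, 6 → R6=6
MOV R5, 0 → R5=0
MUL R1, 2 → R1=5*2=10
LOAD R1, [R5] → R1=M[0]=15
SUB R3, R1 → R3=3-15=-12
ADD R5, 4 → R5=0+4=4
SUB R6, 1 → R6=6-1=5
CMP R6, 0  (cmp 5,0)
JNZ L2: taken
MUL R1, 2 → R1=15*2=30
LOAD R1, [R5] → R1=M[4]=-2
SUB R3, R1 → R3=(-12)-(-2)=-10
ADD R5, 4 → R5=4+4=8
SUB R6, 1 → R6=5-1=4
CMP R6, 0  (cmp 4,0)
JNZ L2: taken
MUL R1, 2 → R1=(-2)*2=-4
LOAD R1, [R5] → R1=M[8]=18
SUB R3, R1 → R3=(-10)-18=-28
ADD R5, 4 → R5=8+4=12
SUB R6, 1 → R6=4-1=3
CMP R6, 0  (cmp 3,0)
JNZ L2: taken
MUL R1, 2 → R1=18*2=36
LOAD R1, [R5] → R1=M[12]=-3
SUB R3, R1 → R3=(-28)-(-3)=-25
ADD R5, 4 → R5=12+4=16
SUB R6, 1 → R6=3-1=2
CMP R6, 0  (cmp 2,0)
JNZ L2: taken
MUL R1, 2 → R1=(-3)*2=-6
LOAD R1, [R5] → R1=M[16]=19
SUB R3, R1 → R3=(-25)-19=-44
ADD R5, 4 → R5=16+4=20
SUB R6, 1 → R6=2-1=1
CMP R6, 0  (cmp 1,0)
JNZ L2: taken
MUL R1, 2 → R1=19*2=38
LOAD R1, [R5] → R1=M[20]=15
SUB R3, R1 → R3=(-44)-15=-59
ADD R5, 4 → R5=20+4=24
SUB R6, 1 → R6=1-1=0
CMP R6, 0  (cmp 0,0)
JNZ L2: not taken
halt.

24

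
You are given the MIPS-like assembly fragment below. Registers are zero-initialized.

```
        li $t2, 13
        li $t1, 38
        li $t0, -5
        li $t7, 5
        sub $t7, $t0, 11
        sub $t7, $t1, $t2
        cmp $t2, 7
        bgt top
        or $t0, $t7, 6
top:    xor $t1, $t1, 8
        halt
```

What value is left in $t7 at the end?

after li $t2, 13: $t2=13
after li $t1, 38: $t1=38
after li $t0, -5: $t0=-5
after li $t7, 5: $t7=5
after sub $t7, $t0, 11: $t7=(-5)-11=-16
after sub $t7, $t1, $t2: $t7=38-13=25
cmp $t2, 7  (cmp 13,7)
bgt top: taken
after xor $t1, $t1, 8: $t1=38^8=46
halt.

25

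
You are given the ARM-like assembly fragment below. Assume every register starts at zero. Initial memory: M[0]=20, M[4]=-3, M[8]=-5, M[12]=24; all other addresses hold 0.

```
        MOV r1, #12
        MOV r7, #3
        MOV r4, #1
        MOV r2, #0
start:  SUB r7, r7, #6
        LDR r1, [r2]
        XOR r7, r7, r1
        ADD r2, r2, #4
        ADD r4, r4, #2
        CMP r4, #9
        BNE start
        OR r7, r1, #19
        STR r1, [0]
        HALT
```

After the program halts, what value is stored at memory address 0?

after MOV r1, #12: r1=12
after MOV r7, #3: r7=3
after MOV r4, #1: r4=1
after MOV r2, #0: r2=0
after SUB r7, r7, #6: r7=3-6=-3
after LDR r1, [r2]: r1=M[0]=20
after XOR r7, r7, r1: r7=(-3)^20=-23
after ADD r2, r2, #4: r2=0+4=4
after ADD r4, r4, #2: r4=1+2=3
CMP r4, #9  (cmp 3,9)
BNE start: taken
after SUB r7, r7, #6: r7=(-23)-6=-29
after LDR r1, [r2]: r1=M[4]=-3
after XOR r7, r7, r1: r7=(-29)^(-3)=30
after ADD r2, r2, #4: r2=4+4=8
after ADD r4, r4, #2: r4=3+2=5
CMP r4, #9  (cmp 5,9)
BNE start: taken
after SUB r7, r7, #6: r7=30-6=24
after LDR r1, [r2]: r1=M[8]=-5
after XOR r7, r7, r1: r7=24^(-5)=-29
after ADD r2, r2, #4: r2=8+4=12
after ADD r4, r4, #2: r4=5+2=7
CMP r4, #9  (cmp 7,9)
BNE start: taken
after SUB r7, r7, #6: r7=(-29)-6=-35
after LDR r1, [r2]: r1=M[12]=24
after XOR r7, r7, r1: r7=(-35)^24=-59
after ADD r2, r2, #4: r2=12+4=16
after ADD r4, r4, #2: r4=7+2=9
CMP r4, #9  (cmp 9,9)
BNE start: not taken
after OR r7, r1, #19: r7=24|19=27
STR r1, [0] → M[0]=24
halt.

24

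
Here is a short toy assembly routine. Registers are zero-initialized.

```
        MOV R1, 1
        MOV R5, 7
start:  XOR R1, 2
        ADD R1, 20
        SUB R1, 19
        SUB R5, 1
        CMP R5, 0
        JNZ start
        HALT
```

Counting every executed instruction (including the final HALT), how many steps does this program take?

45

R1=1
R5=7
R1=1^2=3
R1=3+20=23
R1=23-19=4
R5=7-1=6
CMP R5, 0  (cmp 6,0)
JNZ start: taken
R1=4^2=6
R1=6+20=26
R1=26-19=7
R5=6-1=5
CMP R5, 0  (cmp 5,0)
JNZ start: taken
R1=7^2=5
R1=5+20=25
R1=25-19=6
R5=5-1=4
CMP R5, 0  (cmp 4,0)
JNZ start: taken
R1=6^2=4
R1=4+20=24
R1=24-19=5
R5=4-1=3
CMP R5, 0  (cmp 3,0)
JNZ start: taken
R1=5^2=7
R1=7+20=27
R1=27-19=8
R5=3-1=2
CMP R5, 0  (cmp 2,0)
JNZ start: taken
R1=8^2=10
R1=10+20=30
R1=30-19=11
R5=2-1=1
CMP R5, 0  (cmp 1,0)
JNZ start: taken
R1=11^2=9
R1=9+20=29
R1=29-19=10
R5=1-1=0
CMP R5, 0  (cmp 0,0)
JNZ start: not taken
halt.
Total executed instructions: 45.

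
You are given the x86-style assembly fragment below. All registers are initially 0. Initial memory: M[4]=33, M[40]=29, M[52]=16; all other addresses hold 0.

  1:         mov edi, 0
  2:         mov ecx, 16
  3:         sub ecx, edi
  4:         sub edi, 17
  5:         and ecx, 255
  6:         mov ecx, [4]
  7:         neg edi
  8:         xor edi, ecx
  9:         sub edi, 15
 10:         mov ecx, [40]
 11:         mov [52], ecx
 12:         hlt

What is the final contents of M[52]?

mov edi, 0 → edi=0
mov ecx, 16 → ecx=16
sub ecx, edi → ecx=16-0=16
sub edi, 17 → edi=0-17=-17
and ecx, 255 → ecx=16&255=16
mov ecx, [4] → ecx=M[4]=33
neg edi → edi=-(-17)=17
xor edi, ecx → edi=17^33=48
sub edi, 15 → edi=48-15=33
mov ecx, [40] → ecx=M[40]=29
mov [52], ecx → M[52]=29
halt.

29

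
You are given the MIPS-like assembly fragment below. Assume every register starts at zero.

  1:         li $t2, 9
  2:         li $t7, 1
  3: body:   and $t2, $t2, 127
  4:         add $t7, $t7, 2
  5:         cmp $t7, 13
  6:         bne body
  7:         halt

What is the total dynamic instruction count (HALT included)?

after li $t2, 9: $t2=9
after li $t7, 1: $t7=1
after and $t2, $t2, 127: $t2=9&127=9
after add $t7, $t7, 2: $t7=1+2=3
cmp $t7, 13  (cmp 3,13)
bne body: taken
after and $t2, $t2, 127: $t2=9&127=9
after add $t7, $t7, 2: $t7=3+2=5
cmp $t7, 13  (cmp 5,13)
bne body: taken
after and $t2, $t2, 127: $t2=9&127=9
after add $t7, $t7, 2: $t7=5+2=7
cmp $t7, 13  (cmp 7,13)
bne body: taken
after and $t2, $t2, 127: $t2=9&127=9
after add $t7, $t7, 2: $t7=7+2=9
cmp $t7, 13  (cmp 9,13)
bne body: taken
after and $t2, $t2, 127: $t2=9&127=9
after add $t7, $t7, 2: $t7=9+2=11
cmp $t7, 13  (cmp 11,13)
bne body: taken
after and $t2, $t2, 127: $t2=9&127=9
after add $t7, $t7, 2: $t7=11+2=13
cmp $t7, 13  (cmp 13,13)
bne body: not taken
halt.
Total executed instructions: 27.

27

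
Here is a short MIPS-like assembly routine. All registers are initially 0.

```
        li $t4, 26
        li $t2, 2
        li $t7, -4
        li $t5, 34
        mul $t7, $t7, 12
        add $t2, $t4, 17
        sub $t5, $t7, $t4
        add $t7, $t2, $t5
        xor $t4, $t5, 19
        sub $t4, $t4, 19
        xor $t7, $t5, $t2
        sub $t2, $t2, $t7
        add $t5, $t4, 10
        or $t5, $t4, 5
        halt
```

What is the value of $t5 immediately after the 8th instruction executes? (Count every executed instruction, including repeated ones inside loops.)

-74

after li $t4, 26: $t4=26
after li $t2, 2: $t2=2
after li $t7, -4: $t7=-4
after li $t5, 34: $t5=34
after mul $t7, $t7, 12: $t7=(-4)*12=-48
after add $t2, $t4, 17: $t2=26+17=43
after sub $t5, $t7, $t4: $t5=(-48)-26=-74
after add $t7, $t2, $t5: $t7=43+(-74)=-31
After step 8: $t5 = -74.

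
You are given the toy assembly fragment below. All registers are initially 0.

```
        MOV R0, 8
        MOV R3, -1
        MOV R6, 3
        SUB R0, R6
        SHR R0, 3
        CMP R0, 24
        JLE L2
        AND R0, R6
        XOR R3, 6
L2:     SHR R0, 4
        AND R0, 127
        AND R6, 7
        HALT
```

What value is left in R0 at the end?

0

R0=8
R3=-1
R6=3
R0=8-3=5
R0=5>>3=0
CMP R0, 24  (cmp 0,24)
JLE L2: taken
R0=0>>4=0
R0=0&127=0
R6=3&7=3
halt.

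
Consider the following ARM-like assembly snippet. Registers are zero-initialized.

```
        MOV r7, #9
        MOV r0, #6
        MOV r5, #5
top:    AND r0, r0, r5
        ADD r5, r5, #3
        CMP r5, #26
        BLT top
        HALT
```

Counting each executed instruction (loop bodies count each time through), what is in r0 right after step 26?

0

after MOV r7, #9: r7=9
after MOV r0, #6: r0=6
after MOV r5, #5: r5=5
after AND r0, r0, r5: r0=6&5=4
after ADD r5, r5, #3: r5=5+3=8
CMP r5, #26  (cmp 8,26)
BLT top: taken
after AND r0, r0, r5: r0=4&8=0
after ADD r5, r5, #3: r5=8+3=11
CMP r5, #26  (cmp 11,26)
BLT top: taken
after AND r0, r0, r5: r0=0&11=0
after ADD r5, r5, #3: r5=11+3=14
CMP r5, #26  (cmp 14,26)
BLT top: taken
after AND r0, r0, r5: r0=0&14=0
after ADD r5, r5, #3: r5=14+3=17
CMP r5, #26  (cmp 17,26)
BLT top: taken
after AND r0, r0, r5: r0=0&17=0
after ADD r5, r5, #3: r5=17+3=20
CMP r5, #26  (cmp 20,26)
BLT top: taken
after AND r0, r0, r5: r0=0&20=0
after ADD r5, r5, #3: r5=20+3=23
CMP r5, #26  (cmp 23,26)
After step 26: r0 = 0.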